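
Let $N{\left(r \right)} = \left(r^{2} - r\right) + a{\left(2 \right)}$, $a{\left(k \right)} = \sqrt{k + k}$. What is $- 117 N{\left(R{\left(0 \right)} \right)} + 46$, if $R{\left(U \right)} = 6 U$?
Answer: $-188$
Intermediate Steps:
$a{\left(k \right)} = \sqrt{2} \sqrt{k}$ ($a{\left(k \right)} = \sqrt{2 k} = \sqrt{2} \sqrt{k}$)
$N{\left(r \right)} = 2 + r^{2} - r$ ($N{\left(r \right)} = \left(r^{2} - r\right) + \sqrt{2} \sqrt{2} = \left(r^{2} - r\right) + 2 = 2 + r^{2} - r$)
$- 117 N{\left(R{\left(0 \right)} \right)} + 46 = - 117 \left(2 + \left(6 \cdot 0\right)^{2} - 6 \cdot 0\right) + 46 = - 117 \left(2 + 0^{2} - 0\right) + 46 = - 117 \left(2 + 0 + 0\right) + 46 = \left(-117\right) 2 + 46 = -234 + 46 = -188$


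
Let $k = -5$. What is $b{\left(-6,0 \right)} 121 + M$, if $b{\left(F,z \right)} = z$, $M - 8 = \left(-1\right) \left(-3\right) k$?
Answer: $-7$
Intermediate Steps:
$M = -7$ ($M = 8 + \left(-1\right) \left(-3\right) \left(-5\right) = 8 + 3 \left(-5\right) = 8 - 15 = -7$)
$b{\left(-6,0 \right)} 121 + M = 0 \cdot 121 - 7 = 0 - 7 = -7$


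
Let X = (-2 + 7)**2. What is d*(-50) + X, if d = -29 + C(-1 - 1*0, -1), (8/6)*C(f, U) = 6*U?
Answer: 1700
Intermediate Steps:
C(f, U) = 9*U/2 (C(f, U) = 3*(6*U)/4 = 9*U/2)
d = -67/2 (d = -29 + (9/2)*(-1) = -29 - 9/2 = -67/2 ≈ -33.500)
X = 25 (X = 5**2 = 25)
d*(-50) + X = -67/2*(-50) + 25 = 1675 + 25 = 1700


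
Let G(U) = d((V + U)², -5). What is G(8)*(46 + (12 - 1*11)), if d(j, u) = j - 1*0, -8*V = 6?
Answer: 39527/16 ≈ 2470.4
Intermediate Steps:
V = -¾ (V = -⅛*6 = -¾ ≈ -0.75000)
d(j, u) = j (d(j, u) = j + 0 = j)
G(U) = (-¾ + U)²
G(8)*(46 + (12 - 1*11)) = ((-3 + 4*8)²/16)*(46 + (12 - 1*11)) = ((-3 + 32)²/16)*(46 + (12 - 11)) = ((1/16)*29²)*(46 + 1) = ((1/16)*841)*47 = (841/16)*47 = 39527/16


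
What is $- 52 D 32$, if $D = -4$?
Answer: $6656$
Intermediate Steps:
$- 52 D 32 = \left(-52\right) \left(-4\right) 32 = 208 \cdot 32 = 6656$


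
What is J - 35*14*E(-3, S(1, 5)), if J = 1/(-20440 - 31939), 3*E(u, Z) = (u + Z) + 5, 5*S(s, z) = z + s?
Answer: -82130275/157137 ≈ -522.67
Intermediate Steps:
S(s, z) = s/5 + z/5 (S(s, z) = (z + s)/5 = (s + z)/5 = s/5 + z/5)
E(u, Z) = 5/3 + Z/3 + u/3 (E(u, Z) = ((u + Z) + 5)/3 = ((Z + u) + 5)/3 = (5 + Z + u)/3 = 5/3 + Z/3 + u/3)
J = -1/52379 (J = 1/(-52379) = -1/52379 ≈ -1.9092e-5)
J - 35*14*E(-3, S(1, 5)) = -1/52379 - 35*14*(5/3 + ((⅕)*1 + (⅕)*5)/3 + (⅓)*(-3)) = -1/52379 - 490*(5/3 + (⅕ + 1)/3 - 1) = -1/52379 - 490*(5/3 + (⅓)*(6/5) - 1) = -1/52379 - 490*(5/3 + ⅖ - 1) = -1/52379 - 490*16/15 = -1/52379 - 1*1568/3 = -1/52379 - 1568/3 = -82130275/157137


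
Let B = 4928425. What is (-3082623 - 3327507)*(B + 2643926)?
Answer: -48539754315630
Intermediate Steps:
(-3082623 - 3327507)*(B + 2643926) = (-3082623 - 3327507)*(4928425 + 2643926) = -6410130*7572351 = -48539754315630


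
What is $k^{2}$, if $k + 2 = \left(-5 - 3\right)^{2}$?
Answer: $3844$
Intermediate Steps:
$k = 62$ ($k = -2 + \left(-5 - 3\right)^{2} = -2 + \left(-8\right)^{2} = -2 + 64 = 62$)
$k^{2} = 62^{2} = 3844$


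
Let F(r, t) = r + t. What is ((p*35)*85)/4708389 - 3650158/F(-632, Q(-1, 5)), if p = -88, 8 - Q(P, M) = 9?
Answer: 818390383622/141924297 ≈ 5766.4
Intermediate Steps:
Q(P, M) = -1 (Q(P, M) = 8 - 1*9 = 8 - 9 = -1)
((p*35)*85)/4708389 - 3650158/F(-632, Q(-1, 5)) = (-88*35*85)/4708389 - 3650158/(-632 - 1) = -3080*85*(1/4708389) - 3650158/(-633) = -261800*1/4708389 - 3650158*(-1/633) = -37400/672627 + 3650158/633 = 818390383622/141924297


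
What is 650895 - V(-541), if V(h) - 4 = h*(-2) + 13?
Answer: 649796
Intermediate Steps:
V(h) = 17 - 2*h (V(h) = 4 + (h*(-2) + 13) = 4 + (-2*h + 13) = 4 + (13 - 2*h) = 17 - 2*h)
650895 - V(-541) = 650895 - (17 - 2*(-541)) = 650895 - (17 + 1082) = 650895 - 1*1099 = 650895 - 1099 = 649796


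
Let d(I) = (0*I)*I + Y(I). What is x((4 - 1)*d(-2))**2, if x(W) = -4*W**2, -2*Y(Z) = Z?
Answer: 1296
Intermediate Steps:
Y(Z) = -Z/2
d(I) = -I/2 (d(I) = (0*I)*I - I/2 = 0*I - I/2 = 0 - I/2 = -I/2)
x((4 - 1)*d(-2))**2 = (-4*(4 - 1)**2)**2 = (-4*(3*1)**2)**2 = (-4*3**2)**2 = (-4*9)**2 = (-36)**2 = 1296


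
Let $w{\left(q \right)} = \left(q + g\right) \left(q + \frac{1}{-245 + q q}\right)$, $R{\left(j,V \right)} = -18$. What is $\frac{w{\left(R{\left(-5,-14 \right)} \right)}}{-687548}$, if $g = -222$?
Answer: $- \frac{85260}{13579073} \approx -0.0062788$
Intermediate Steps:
$w{\left(q \right)} = \left(-222 + q\right) \left(q + \frac{1}{-245 + q^{2}}\right)$ ($w{\left(q \right)} = \left(q - 222\right) \left(q + \frac{1}{-245 + q q}\right) = \left(-222 + q\right) \left(q + \frac{1}{-245 + q^{2}}\right)$)
$\frac{w{\left(R{\left(-5,-14 \right)} \right)}}{-687548} = \frac{\frac{1}{-245 + \left(-18\right)^{2}} \left(-222 + \left(-18\right)^{4} - 245 \left(-18\right)^{2} - 222 \left(-18\right)^{3} + 54391 \left(-18\right)\right)}{-687548} = \frac{-222 + 104976 - 79380 - -1294704 - 979038}{-245 + 324} \left(- \frac{1}{687548}\right) = \frac{-222 + 104976 - 79380 + 1294704 - 979038}{79} \left(- \frac{1}{687548}\right) = \frac{1}{79} \cdot 341040 \left(- \frac{1}{687548}\right) = \frac{341040}{79} \left(- \frac{1}{687548}\right) = - \frac{85260}{13579073}$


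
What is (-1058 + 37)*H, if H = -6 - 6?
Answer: 12252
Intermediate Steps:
H = -12
(-1058 + 37)*H = (-1058 + 37)*(-12) = -1021*(-12) = 12252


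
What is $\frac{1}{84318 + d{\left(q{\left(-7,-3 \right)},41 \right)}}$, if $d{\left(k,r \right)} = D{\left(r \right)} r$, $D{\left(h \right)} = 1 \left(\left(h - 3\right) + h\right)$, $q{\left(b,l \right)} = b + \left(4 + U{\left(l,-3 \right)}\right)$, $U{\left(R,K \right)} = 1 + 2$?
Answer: $\frac{1}{87557} \approx 1.1421 \cdot 10^{-5}$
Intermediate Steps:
$U{\left(R,K \right)} = 3$
$q{\left(b,l \right)} = 7 + b$ ($q{\left(b,l \right)} = b + \left(4 + 3\right) = b + 7 = 7 + b$)
$D{\left(h \right)} = -3 + 2 h$ ($D{\left(h \right)} = 1 \left(\left(h - 3\right) + h\right) = 1 \left(\left(-3 + h\right) + h\right) = 1 \left(-3 + 2 h\right) = -3 + 2 h$)
$d{\left(k,r \right)} = r \left(-3 + 2 r\right)$ ($d{\left(k,r \right)} = \left(-3 + 2 r\right) r = r \left(-3 + 2 r\right)$)
$\frac{1}{84318 + d{\left(q{\left(-7,-3 \right)},41 \right)}} = \frac{1}{84318 + 41 \left(-3 + 2 \cdot 41\right)} = \frac{1}{84318 + 41 \left(-3 + 82\right)} = \frac{1}{84318 + 41 \cdot 79} = \frac{1}{84318 + 3239} = \frac{1}{87557}$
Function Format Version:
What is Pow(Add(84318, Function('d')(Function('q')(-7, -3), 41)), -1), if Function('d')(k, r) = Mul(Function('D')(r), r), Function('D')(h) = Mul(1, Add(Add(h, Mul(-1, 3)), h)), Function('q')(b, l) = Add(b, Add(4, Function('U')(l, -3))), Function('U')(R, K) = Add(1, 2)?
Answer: Rational(1, 87557) ≈ 1.1421e-5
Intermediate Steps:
Function('U')(R, K) = 3
Function('q')(b, l) = Add(7, b) (Function('q')(b, l) = Add(b, Add(4, 3)) = Add(b, 7) = Add(7, b))
Function('D')(h) = Add(-3, Mul(2, h)) (Function('D')(h) = Mul(1, Add(Add(h, -3), h)) = Mul(1, Add(Add(-3, h), h)) = Mul(1, Add(-3, Mul(2, h))) = Add(-3, Mul(2, h)))
Function('d')(k, r) = Mul(r, Add(-3, Mul(2, r))) (Function('d')(k, r) = Mul(Add(-3, Mul(2, r)), r) = Mul(r, Add(-3, Mul(2, r))))
Pow(Add(84318, Function('d')(Function('q')(-7, -3), 41)), -1) = Pow(Add(84318, Mul(41, Add(-3, Mul(2, 41)))), -1) = Pow(Add(84318, Mul(41, Add(-3, 82))), -1) = Pow(Add(84318, Mul(41, 79)), -1) = Pow(Add(84318, 3239), -1) = Pow(87557, -1) = Rational(1, 87557)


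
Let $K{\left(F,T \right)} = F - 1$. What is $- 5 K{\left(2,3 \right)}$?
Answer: $-5$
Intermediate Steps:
$K{\left(F,T \right)} = -1 + F$ ($K{\left(F,T \right)} = F - 1 = -1 + F$)
$- 5 K{\left(2,3 \right)} = - 5 \left(-1 + 2\right) = \left(-5\right) 1 = -5$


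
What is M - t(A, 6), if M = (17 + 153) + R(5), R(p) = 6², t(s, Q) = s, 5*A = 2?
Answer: 1028/5 ≈ 205.60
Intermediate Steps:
A = ⅖ (A = (⅕)*2 = ⅖ ≈ 0.40000)
R(p) = 36
M = 206 (M = (17 + 153) + 36 = 170 + 36 = 206)
M - t(A, 6) = 206 - 1*⅖ = 206 - ⅖ = 1028/5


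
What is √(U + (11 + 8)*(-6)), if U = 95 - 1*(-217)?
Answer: 3*√22 ≈ 14.071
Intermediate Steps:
U = 312 (U = 95 + 217 = 312)
√(U + (11 + 8)*(-6)) = √(312 + (11 + 8)*(-6)) = √(312 + 19*(-6)) = √(312 - 114) = √198 = 3*√22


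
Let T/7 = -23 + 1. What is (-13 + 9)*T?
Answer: 616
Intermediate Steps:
T = -154 (T = 7*(-23 + 1) = 7*(-22) = -154)
(-13 + 9)*T = (-13 + 9)*(-154) = -4*(-154) = 616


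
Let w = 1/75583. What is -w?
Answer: -1/75583 ≈ -1.3230e-5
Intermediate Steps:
w = 1/75583 ≈ 1.3230e-5
-w = -1*1/75583 = -1/75583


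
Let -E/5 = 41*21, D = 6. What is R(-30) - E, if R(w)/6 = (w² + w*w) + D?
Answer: 15141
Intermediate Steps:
E = -4305 (E = -205*21 = -5*861 = -4305)
R(w) = 36 + 12*w² (R(w) = 6*((w² + w*w) + 6) = 6*((w² + w²) + 6) = 6*(2*w² + 6) = 6*(6 + 2*w²) = 36 + 12*w²)
R(-30) - E = (36 + 12*(-30)²) - 1*(-4305) = (36 + 12*900) + 4305 = (36 + 10800) + 4305 = 10836 + 4305 = 15141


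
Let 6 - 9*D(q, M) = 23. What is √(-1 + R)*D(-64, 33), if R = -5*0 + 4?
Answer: -17*√3/9 ≈ -3.2717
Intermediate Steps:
D(q, M) = -17/9 (D(q, M) = ⅔ - ⅑*23 = ⅔ - 23/9 = -17/9)
R = 4 (R = 0 + 4 = 4)
√(-1 + R)*D(-64, 33) = √(-1 + 4)*(-17/9) = √3*(-17/9) = -17*√3/9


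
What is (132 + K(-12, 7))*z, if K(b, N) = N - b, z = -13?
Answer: -1963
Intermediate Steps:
(132 + K(-12, 7))*z = (132 + (7 - 1*(-12)))*(-13) = (132 + (7 + 12))*(-13) = (132 + 19)*(-13) = 151*(-13) = -1963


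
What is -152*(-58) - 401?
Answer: 8415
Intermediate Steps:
-152*(-58) - 401 = 8816 - 401 = 8415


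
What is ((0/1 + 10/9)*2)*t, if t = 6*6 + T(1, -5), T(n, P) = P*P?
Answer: 1220/9 ≈ 135.56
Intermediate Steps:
T(n, P) = P²
t = 61 (t = 6*6 + (-5)² = 36 + 25 = 61)
((0/1 + 10/9)*2)*t = ((0/1 + 10/9)*2)*61 = ((0*1 + 10*(⅑))*2)*61 = ((0 + 10/9)*2)*61 = ((10/9)*2)*61 = (20/9)*61 = 1220/9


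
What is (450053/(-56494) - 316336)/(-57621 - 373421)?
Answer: 17871536037/24351286748 ≈ 0.73390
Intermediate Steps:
(450053/(-56494) - 316336)/(-57621 - 373421) = (450053*(-1/56494) - 316336)/(-431042) = (-450053/56494 - 316336)*(-1/431042) = -17871536037/56494*(-1/431042) = 17871536037/24351286748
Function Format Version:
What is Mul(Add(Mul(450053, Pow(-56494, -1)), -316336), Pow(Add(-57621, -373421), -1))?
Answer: Rational(17871536037, 24351286748) ≈ 0.73390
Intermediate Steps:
Mul(Add(Mul(450053, Pow(-56494, -1)), -316336), Pow(Add(-57621, -373421), -1)) = Mul(Add(Mul(450053, Rational(-1, 56494)), -316336), Pow(-431042, -1)) = Mul(Add(Rational(-450053, 56494), -316336), Rational(-1, 431042)) = Mul(Rational(-17871536037, 56494), Rational(-1, 431042)) = Rational(17871536037, 24351286748)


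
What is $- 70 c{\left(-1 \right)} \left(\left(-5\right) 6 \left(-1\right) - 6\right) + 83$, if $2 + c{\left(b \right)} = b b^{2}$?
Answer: $5123$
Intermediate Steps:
$c{\left(b \right)} = -2 + b^{3}$ ($c{\left(b \right)} = -2 + b b^{2} = -2 + b^{3}$)
$- 70 c{\left(-1 \right)} \left(\left(-5\right) 6 \left(-1\right) - 6\right) + 83 = - 70 \left(-2 + \left(-1\right)^{3}\right) \left(\left(-5\right) 6 \left(-1\right) - 6\right) + 83 = - 70 \left(-2 - 1\right) \left(\left(-30\right) \left(-1\right) - 6\right) + 83 = - 70 \left(- 3 \left(30 - 6\right)\right) + 83 = - 70 \left(\left(-3\right) 24\right) + 83 = \left(-70\right) \left(-72\right) + 83 = 5040 + 83 = 5123$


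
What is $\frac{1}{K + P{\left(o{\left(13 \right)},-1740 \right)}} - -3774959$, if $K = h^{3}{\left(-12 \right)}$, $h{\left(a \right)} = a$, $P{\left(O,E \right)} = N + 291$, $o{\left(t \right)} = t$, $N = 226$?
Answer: $\frac{4571475348}{1211} \approx 3.775 \cdot 10^{6}$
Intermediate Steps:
$P{\left(O,E \right)} = 517$ ($P{\left(O,E \right)} = 226 + 291 = 517$)
$K = -1728$ ($K = \left(-12\right)^{3} = -1728$)
$\frac{1}{K + P{\left(o{\left(13 \right)},-1740 \right)}} - -3774959 = \frac{1}{-1728 + 517} - -3774959 = \frac{1}{-1211} + 3774959 = - \frac{1}{1211} + 3774959 = \frac{4571475348}{1211}$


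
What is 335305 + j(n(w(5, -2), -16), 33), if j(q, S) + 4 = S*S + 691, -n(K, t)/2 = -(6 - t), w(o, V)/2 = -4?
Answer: 337081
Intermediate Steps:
w(o, V) = -8 (w(o, V) = 2*(-4) = -8)
n(K, t) = 12 - 2*t (n(K, t) = -(-2)*(6 - t) = -2*(-6 + t) = 12 - 2*t)
j(q, S) = 687 + S**2 (j(q, S) = -4 + (S*S + 691) = -4 + (S**2 + 691) = -4 + (691 + S**2) = 687 + S**2)
335305 + j(n(w(5, -2), -16), 33) = 335305 + (687 + 33**2) = 335305 + (687 + 1089) = 335305 + 1776 = 337081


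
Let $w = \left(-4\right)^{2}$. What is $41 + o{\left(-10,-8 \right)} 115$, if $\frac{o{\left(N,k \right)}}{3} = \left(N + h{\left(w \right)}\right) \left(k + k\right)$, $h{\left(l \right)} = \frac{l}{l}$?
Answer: $49721$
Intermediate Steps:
$w = 16$
$h{\left(l \right)} = 1$
$o{\left(N,k \right)} = 6 k \left(1 + N\right)$ ($o{\left(N,k \right)} = 3 \left(N + 1\right) \left(k + k\right) = 3 \left(1 + N\right) 2 k = 3 \cdot 2 k \left(1 + N\right) = 6 k \left(1 + N\right)$)
$41 + o{\left(-10,-8 \right)} 115 = 41 + 6 \left(-8\right) \left(1 - 10\right) 115 = 41 + 6 \left(-8\right) \left(-9\right) 115 = 41 + 432 \cdot 115 = 41 + 49680 = 49721$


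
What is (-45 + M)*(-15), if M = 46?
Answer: -15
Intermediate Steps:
(-45 + M)*(-15) = (-45 + 46)*(-15) = 1*(-15) = -15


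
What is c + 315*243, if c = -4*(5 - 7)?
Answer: 76553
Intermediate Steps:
c = 8 (c = -4*(-2) = 8)
c + 315*243 = 8 + 315*243 = 8 + 76545 = 76553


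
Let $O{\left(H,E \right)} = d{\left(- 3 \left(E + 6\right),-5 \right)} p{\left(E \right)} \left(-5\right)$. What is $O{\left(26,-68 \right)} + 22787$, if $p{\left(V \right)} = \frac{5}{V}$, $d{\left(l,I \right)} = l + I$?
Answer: $\frac{1554041}{68} \approx 22854.0$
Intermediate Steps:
$d{\left(l,I \right)} = I + l$
$O{\left(H,E \right)} = - \frac{25 \left(-23 - 3 E\right)}{E}$ ($O{\left(H,E \right)} = \left(-5 - 3 \left(E + 6\right)\right) \frac{5}{E} \left(-5\right) = \left(-5 - 3 \left(6 + E\right)\right) \frac{5}{E} \left(-5\right) = \left(-5 - \left(18 + 3 E\right)\right) \frac{5}{E} \left(-5\right) = \left(-23 - 3 E\right) \frac{5}{E} \left(-5\right) = \frac{5 \left(-23 - 3 E\right)}{E} \left(-5\right) = - \frac{25 \left(-23 - 3 E\right)}{E}$)
$O{\left(26,-68 \right)} + 22787 = \left(75 + \frac{575}{-68}\right) + 22787 = \left(75 + 575 \left(- \frac{1}{68}\right)\right) + 22787 = \left(75 - \frac{575}{68}\right) + 22787 = \frac{4525}{68} + 22787 = \frac{1554041}{68}$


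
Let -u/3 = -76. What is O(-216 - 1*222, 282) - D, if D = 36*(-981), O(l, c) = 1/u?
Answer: 8052049/228 ≈ 35316.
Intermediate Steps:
u = 228 (u = -3*(-76) = 228)
O(l, c) = 1/228
D = -35316
O(-216 - 1*222, 282) - D = 1/228 - 1*(-35316) = 1/228 + 35316 = 8052049/228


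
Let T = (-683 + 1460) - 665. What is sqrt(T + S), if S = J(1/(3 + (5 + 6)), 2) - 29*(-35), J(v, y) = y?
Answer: sqrt(1129) ≈ 33.601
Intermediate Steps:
S = 1017 (S = 2 - 29*(-35) = 2 + 1015 = 1017)
T = 112 (T = 777 - 665 = 112)
sqrt(T + S) = sqrt(112 + 1017) = sqrt(1129)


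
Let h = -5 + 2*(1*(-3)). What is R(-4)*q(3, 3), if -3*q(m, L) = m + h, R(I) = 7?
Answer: 56/3 ≈ 18.667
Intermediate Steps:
h = -11 (h = -5 + 2*(-3) = -5 - 6 = -11)
q(m, L) = 11/3 - m/3 (q(m, L) = -(m - 11)/3 = -(-11 + m)/3 = 11/3 - m/3)
R(-4)*q(3, 3) = 7*(11/3 - ⅓*3) = 7*(11/3 - 1) = 7*(8/3) = 56/3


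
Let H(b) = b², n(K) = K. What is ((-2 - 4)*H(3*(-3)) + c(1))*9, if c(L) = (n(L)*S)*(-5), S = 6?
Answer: -4644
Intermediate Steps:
c(L) = -30*L (c(L) = (L*6)*(-5) = (6*L)*(-5) = -30*L)
((-2 - 4)*H(3*(-3)) + c(1))*9 = ((-2 - 4)*(3*(-3))² - 30*1)*9 = (-6*(-9)² - 30)*9 = (-6*81 - 30)*9 = (-486 - 30)*9 = -516*9 = -4644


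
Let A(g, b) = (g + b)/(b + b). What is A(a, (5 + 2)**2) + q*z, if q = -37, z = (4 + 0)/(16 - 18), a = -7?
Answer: 521/7 ≈ 74.429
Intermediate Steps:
A(g, b) = (b + g)/(2*b) (A(g, b) = (b + g)/((2*b)) = (b + g)*(1/(2*b)) = (b + g)/(2*b))
z = -2 (z = 4/(-2) = 4*(-1/2) = -2)
A(a, (5 + 2)**2) + q*z = ((5 + 2)**2 - 7)/(2*((5 + 2)**2)) - 37*(-2) = (7**2 - 7)/(2*(7**2)) + 74 = (1/2)*(49 - 7)/49 + 74 = (1/2)*(1/49)*42 + 74 = 3/7 + 74 = 521/7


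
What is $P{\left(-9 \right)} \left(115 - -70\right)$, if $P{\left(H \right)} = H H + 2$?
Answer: $15355$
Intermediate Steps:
$P{\left(H \right)} = 2 + H^{2}$ ($P{\left(H \right)} = H^{2} + 2 = 2 + H^{2}$)
$P{\left(-9 \right)} \left(115 - -70\right) = \left(2 + \left(-9\right)^{2}\right) \left(115 - -70\right) = \left(2 + 81\right) \left(115 + 70\right) = 83 \cdot 185 = 15355$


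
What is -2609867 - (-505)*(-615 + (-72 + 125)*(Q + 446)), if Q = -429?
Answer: -2465437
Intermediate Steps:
-2609867 - (-505)*(-615 + (-72 + 125)*(Q + 446)) = -2609867 - (-505)*(-615 + (-72 + 125)*(-429 + 446)) = -2609867 - (-505)*(-615 + 53*17) = -2609867 - (-505)*(-615 + 901) = -2609867 - (-505)*286 = -2609867 - 1*(-144430) = -2609867 + 144430 = -2465437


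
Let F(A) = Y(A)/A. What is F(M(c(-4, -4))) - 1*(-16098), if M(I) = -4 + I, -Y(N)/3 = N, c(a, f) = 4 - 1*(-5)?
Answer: 16095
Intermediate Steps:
c(a, f) = 9 (c(a, f) = 4 + 5 = 9)
Y(N) = -3*N
F(A) = -3 (F(A) = (-3*A)/A = -3)
F(M(c(-4, -4))) - 1*(-16098) = -3 - 1*(-16098) = -3 + 16098 = 16095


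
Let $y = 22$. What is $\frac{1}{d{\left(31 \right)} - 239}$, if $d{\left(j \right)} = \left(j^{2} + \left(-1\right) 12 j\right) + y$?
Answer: $\frac{1}{372} \approx 0.0026882$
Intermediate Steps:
$d{\left(j \right)} = 22 + j^{2} - 12 j$ ($d{\left(j \right)} = \left(j^{2} + \left(-1\right) 12 j\right) + 22 = \left(j^{2} - 12 j\right) + 22 = 22 + j^{2} - 12 j$)
$\frac{1}{d{\left(31 \right)} - 239} = \frac{1}{\left(22 + 31^{2} - 372\right) - 239} = \frac{1}{\left(22 + 961 - 372\right) - 239} = \frac{1}{611 - 239} = \frac{1}{372}$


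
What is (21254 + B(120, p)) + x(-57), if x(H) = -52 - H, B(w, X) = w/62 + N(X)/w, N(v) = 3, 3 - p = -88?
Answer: 26363591/1240 ≈ 21261.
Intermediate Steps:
p = 91 (p = 3 - 1*(-88) = 3 + 88 = 91)
B(w, X) = 3/w + w/62 (B(w, X) = w/62 + 3/w = 3/w + w/62)
(21254 + B(120, p)) + x(-57) = (21254 + (3/120 + (1/62)*120)) + (-52 - 1*(-57)) = (21254 + (3*(1/120) + 60/31)) + (-52 + 57) = (21254 + (1/40 + 60/31)) + 5 = (21254 + 2431/1240) + 5 = 26357391/1240 + 5 = 26363591/1240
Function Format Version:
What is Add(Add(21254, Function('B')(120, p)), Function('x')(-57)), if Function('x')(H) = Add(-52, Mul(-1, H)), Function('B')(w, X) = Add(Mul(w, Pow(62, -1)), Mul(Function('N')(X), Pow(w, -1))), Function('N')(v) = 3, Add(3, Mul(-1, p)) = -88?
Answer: Rational(26363591, 1240) ≈ 21261.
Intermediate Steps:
p = 91 (p = Add(3, Mul(-1, -88)) = Add(3, 88) = 91)
Function('B')(w, X) = Add(Mul(3, Pow(w, -1)), Mul(Rational(1, 62), w)) (Function('B')(w, X) = Add(Mul(w, Pow(62, -1)), Mul(3, Pow(w, -1))) = Add(Mul(w, Rational(1, 62)), Mul(3, Pow(w, -1))) = Add(Mul(Rational(1, 62), w), Mul(3, Pow(w, -1))) = Add(Mul(3, Pow(w, -1)), Mul(Rational(1, 62), w)))
Add(Add(21254, Function('B')(120, p)), Function('x')(-57)) = Add(Add(21254, Add(Mul(3, Pow(120, -1)), Mul(Rational(1, 62), 120))), Add(-52, Mul(-1, -57))) = Add(Add(21254, Add(Mul(3, Rational(1, 120)), Rational(60, 31))), Add(-52, 57)) = Add(Add(21254, Add(Rational(1, 40), Rational(60, 31))), 5) = Add(Add(21254, Rational(2431, 1240)), 5) = Add(Rational(26357391, 1240), 5) = Rational(26363591, 1240)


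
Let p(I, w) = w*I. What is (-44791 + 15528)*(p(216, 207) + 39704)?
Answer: -2470265408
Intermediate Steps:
p(I, w) = I*w
(-44791 + 15528)*(p(216, 207) + 39704) = (-44791 + 15528)*(216*207 + 39704) = -29263*(44712 + 39704) = -29263*84416 = -2470265408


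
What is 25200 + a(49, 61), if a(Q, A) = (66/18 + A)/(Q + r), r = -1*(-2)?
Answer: 3855794/153 ≈ 25201.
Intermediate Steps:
r = 2
a(Q, A) = (11/3 + A)/(2 + Q) (a(Q, A) = (66/18 + A)/(Q + 2) = (66*(1/18) + A)/(2 + Q) = (11/3 + A)/(2 + Q))
25200 + a(49, 61) = 25200 + (11/3 + 61)/(2 + 49) = 25200 + (194/3)/51 = 25200 + (1/51)*(194/3) = 25200 + 194/153 = 3855794/153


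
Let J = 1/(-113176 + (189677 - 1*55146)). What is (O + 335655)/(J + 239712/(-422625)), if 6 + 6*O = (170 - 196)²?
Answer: -606069368012500/1023725427 ≈ -5.9202e+5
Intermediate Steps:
O = 335/3 (O = -1 + (170 - 196)²/6 = -1 + (⅙)*(-26)² = -1 + (⅙)*676 = -1 + 338/3 = 335/3 ≈ 111.67)
J = 1/21355 (J = 1/(-113176 + (189677 - 55146)) = 1/(-113176 + 134531) = 1/21355 ≈ 4.6827e-5)
(O + 335655)/(J + 239712/(-422625)) = (335/3 + 335655)/(1/21355 + 239712/(-422625)) = 1007300/(3*(1/21355 + 239712*(-1/422625))) = 1007300/(3*(1/21355 - 79904/140875)) = 1007300/(3*(-341241809/601677125)) = (1007300/3)*(-601677125/341241809) = -606069368012500/1023725427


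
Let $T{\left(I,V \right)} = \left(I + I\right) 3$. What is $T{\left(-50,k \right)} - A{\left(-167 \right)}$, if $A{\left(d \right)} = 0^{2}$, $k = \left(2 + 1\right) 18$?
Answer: $-300$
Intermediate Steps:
$k = 54$ ($k = 3 \cdot 18 = 54$)
$T{\left(I,V \right)} = 6 I$ ($T{\left(I,V \right)} = 2 I 3 = 6 I$)
$A{\left(d \right)} = 0$
$T{\left(-50,k \right)} - A{\left(-167 \right)} = 6 \left(-50\right) - 0 = -300 + 0 = -300$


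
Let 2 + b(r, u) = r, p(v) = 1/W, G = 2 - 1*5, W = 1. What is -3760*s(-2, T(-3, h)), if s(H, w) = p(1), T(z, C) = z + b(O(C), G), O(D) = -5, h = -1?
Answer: -3760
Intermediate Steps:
G = -3 (G = 2 - 5 = -3)
p(v) = 1 (p(v) = 1/1 = 1)
b(r, u) = -2 + r
T(z, C) = -7 + z (T(z, C) = z + (-2 - 5) = z - 7 = -7 + z)
s(H, w) = 1
-3760*s(-2, T(-3, h)) = -3760*1 = -3760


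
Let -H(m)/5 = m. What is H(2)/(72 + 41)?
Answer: -10/113 ≈ -0.088496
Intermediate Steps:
H(m) = -5*m
H(2)/(72 + 41) = (-5*2)/(72 + 41) = -10/113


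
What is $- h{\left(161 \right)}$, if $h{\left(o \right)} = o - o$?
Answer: $0$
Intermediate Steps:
$h{\left(o \right)} = 0$
$- h{\left(161 \right)} = \left(-1\right) 0 = 0$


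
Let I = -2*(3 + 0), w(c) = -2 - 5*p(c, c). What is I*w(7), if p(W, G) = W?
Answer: 222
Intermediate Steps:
w(c) = -2 - 5*c
I = -6 (I = -2*3 = -6)
I*w(7) = -6*(-2 - 5*7) = -6*(-2 - 35) = -6*(-37) = 222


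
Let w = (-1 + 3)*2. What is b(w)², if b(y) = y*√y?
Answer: 64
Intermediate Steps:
w = 4 (w = 2*2 = 4)
b(y) = y^(3/2)
b(w)² = (4^(3/2))² = 8² = 64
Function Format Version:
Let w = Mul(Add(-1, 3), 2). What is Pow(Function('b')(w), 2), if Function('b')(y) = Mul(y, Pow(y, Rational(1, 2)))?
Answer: 64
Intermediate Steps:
w = 4 (w = Mul(2, 2) = 4)
Function('b')(y) = Pow(y, Rational(3, 2))
Pow(Function('b')(w), 2) = Pow(Pow(4, Rational(3, 2)), 2) = Pow(8, 2) = 64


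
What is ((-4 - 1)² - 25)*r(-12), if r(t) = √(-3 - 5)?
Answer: 0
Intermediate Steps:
r(t) = 2*I*√2 (r(t) = √(-8) = 2*I*√2)
((-4 - 1)² - 25)*r(-12) = ((-4 - 1)² - 25)*(2*I*√2) = ((-5)² - 25)*(2*I*√2) = (25 - 25)*(2*I*√2) = 0*(2*I*√2) = 0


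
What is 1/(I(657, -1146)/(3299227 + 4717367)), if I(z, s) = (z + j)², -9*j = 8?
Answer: 649344114/34869025 ≈ 18.622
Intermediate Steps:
j = -8/9 (j = -⅑*8 = -8/9 ≈ -0.88889)
I(z, s) = (-8/9 + z)² (I(z, s) = (z - 8/9)² = (-8/9 + z)²)
1/(I(657, -1146)/(3299227 + 4717367)) = 1/(((-8 + 9*657)²/81)/(3299227 + 4717367)) = 1/(((-8 + 5913)²/81)/8016594) = 1/(((1/81)*5905²)*(1/8016594)) = 1/(((1/81)*34869025)*(1/8016594)) = 1/((34869025/81)*(1/8016594)) = 1/(34869025/649344114) = 649344114/34869025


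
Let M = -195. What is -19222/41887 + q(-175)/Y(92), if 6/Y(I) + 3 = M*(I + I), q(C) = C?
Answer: 87676782781/83774 ≈ 1.0466e+6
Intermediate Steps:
Y(I) = 6/(-3 - 390*I) (Y(I) = 6/(-3 - 195*(I + I)) = 6/(-3 - 390*I))
-19222/41887 + q(-175)/Y(92) = -19222/41887 - 175/(2/(-1 - 130*92)) = -19222*1/41887 - 175/(2/(-1 - 11960)) = -19222/41887 - 175/(2/(-11961)) = -19222/41887 - 175/(2*(-1/11961)) = -19222/41887 - 175/(-2/11961) = -19222/41887 - 175*(-11961/2) = -19222/41887 + 2093175/2 = 87676782781/83774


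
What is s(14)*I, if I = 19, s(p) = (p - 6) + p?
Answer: 418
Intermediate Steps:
s(p) = -6 + 2*p (s(p) = (-6 + p) + p = -6 + 2*p)
s(14)*I = (-6 + 2*14)*19 = (-6 + 28)*19 = 22*19 = 418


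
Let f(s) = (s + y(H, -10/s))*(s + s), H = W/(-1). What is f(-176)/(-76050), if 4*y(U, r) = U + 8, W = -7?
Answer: -2332/2925 ≈ -0.79727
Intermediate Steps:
H = 7 (H = -7/(-1) = -7*(-1) = 7)
y(U, r) = 2 + U/4 (y(U, r) = (U + 8)/4 = (8 + U)/4 = 2 + U/4)
f(s) = 2*s*(15/4 + s) (f(s) = (s + (2 + (1/4)*7))*(s + s) = (s + (2 + 7/4))*(2*s) = (s + 15/4)*(2*s) = (15/4 + s)*(2*s) = 2*s*(15/4 + s))
f(-176)/(-76050) = ((1/2)*(-176)*(15 + 4*(-176)))/(-76050) = ((1/2)*(-176)*(15 - 704))*(-1/76050) = ((1/2)*(-176)*(-689))*(-1/76050) = 60632*(-1/76050) = -2332/2925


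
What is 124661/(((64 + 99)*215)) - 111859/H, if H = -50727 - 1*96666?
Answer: 22294257428/5165387685 ≈ 4.3161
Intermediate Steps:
H = -147393 (H = -50727 - 96666 = -147393)
124661/(((64 + 99)*215)) - 111859/H = 124661/(((64 + 99)*215)) - 111859/(-147393) = 124661/((163*215)) - 111859*(-1/147393) = 124661/35045 + 111859/147393 = 22294257428/5165387685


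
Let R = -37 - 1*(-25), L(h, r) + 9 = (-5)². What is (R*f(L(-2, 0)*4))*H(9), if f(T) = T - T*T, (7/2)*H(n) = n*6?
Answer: 746496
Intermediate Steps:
L(h, r) = 16 (L(h, r) = -9 + (-5)² = -9 + 25 = 16)
H(n) = 12*n/7 (H(n) = 2*(n*6)/7 = 2*(6*n)/7 = 12*n/7)
R = -12 (R = -37 + 25 = -12)
f(T) = T - T²
(R*f(L(-2, 0)*4))*H(9) = (-12*16*4*(1 - 16*4))*((12/7)*9) = -768*(1 - 1*64)*(108/7) = -768*(1 - 64)*(108/7) = -768*(-63)*(108/7) = -12*(-4032)*(108/7) = 48384*(108/7) = 746496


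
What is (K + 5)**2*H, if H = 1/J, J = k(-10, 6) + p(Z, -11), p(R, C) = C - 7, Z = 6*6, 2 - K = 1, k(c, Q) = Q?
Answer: -3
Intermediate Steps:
K = 1 (K = 2 - 1*1 = 2 - 1 = 1)
Z = 36
p(R, C) = -7 + C
J = -12 (J = 6 + (-7 - 11) = 6 - 18 = -12)
H = -1/12 (H = 1/(-12) = -1/12 ≈ -0.083333)
(K + 5)**2*H = (1 + 5)**2*(-1/12) = 6**2*(-1/12) = 36*(-1/12) = -3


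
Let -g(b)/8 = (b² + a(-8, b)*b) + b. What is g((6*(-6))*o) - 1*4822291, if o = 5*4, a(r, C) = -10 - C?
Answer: -4874131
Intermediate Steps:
o = 20
g(b) = -8*b - 8*b² - 8*b*(-10 - b) (g(b) = -8*((b² + (-10 - b)*b) + b) = -8*((b² + b*(-10 - b)) + b) = -8*(b + b² + b*(-10 - b)) = -8*b - 8*b² - 8*b*(-10 - b))
g((6*(-6))*o) - 1*4822291 = 72*((6*(-6))*20) - 1*4822291 = 72*(-36*20) - 4822291 = 72*(-720) - 4822291 = -51840 - 4822291 = -4874131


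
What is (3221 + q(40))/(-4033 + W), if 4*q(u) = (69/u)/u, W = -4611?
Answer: -20614469/55321600 ≈ -0.37263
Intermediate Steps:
q(u) = 69/(4*u**2) (q(u) = ((69/u)/u)/4 = (69/u**2)/4 = 69/(4*u**2))
(3221 + q(40))/(-4033 + W) = (3221 + (69/4)/40**2)/(-4033 - 4611) = (3221 + (69/4)*(1/1600))/(-8644) = (3221 + 69/6400)*(-1/8644) = (20614469/6400)*(-1/8644) = -20614469/55321600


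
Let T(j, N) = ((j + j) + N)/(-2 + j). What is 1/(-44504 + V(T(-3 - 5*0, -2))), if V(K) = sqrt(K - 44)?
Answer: -55630/2475757573 - I*sqrt(265)/4951515146 ≈ -2.247e-5 - 3.2876e-9*I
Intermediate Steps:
T(j, N) = (N + 2*j)/(-2 + j) (T(j, N) = (2*j + N)/(-2 + j) = (N + 2*j)/(-2 + j))
V(K) = sqrt(-44 + K)
1/(-44504 + V(T(-3 - 5*0, -2))) = 1/(-44504 + sqrt(-44 + (-2 + 2*(-3 - 5*0))/(-2 + (-3 - 5*0)))) = 1/(-44504 + sqrt(-44 + (-2 + 2*(-3 + 0))/(-2 + (-3 + 0)))) = 1/(-44504 + sqrt(-44 + (-2 + 2*(-3))/(-2 - 3))) = 1/(-44504 + sqrt(-44 + (-2 - 6)/(-5))) = 1/(-44504 + sqrt(-44 - 1/5*(-8))) = 1/(-44504 + sqrt(-44 + 8/5)) = 1/(-44504 + sqrt(-212/5)) = 1/(-44504 + 2*I*sqrt(265)/5)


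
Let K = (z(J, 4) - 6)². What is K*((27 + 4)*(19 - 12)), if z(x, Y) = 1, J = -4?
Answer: 5425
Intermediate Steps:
K = 25 (K = (1 - 6)² = (-5)² = 25)
K*((27 + 4)*(19 - 12)) = 25*((27 + 4)*(19 - 12)) = 25*(31*7) = 25*217 = 5425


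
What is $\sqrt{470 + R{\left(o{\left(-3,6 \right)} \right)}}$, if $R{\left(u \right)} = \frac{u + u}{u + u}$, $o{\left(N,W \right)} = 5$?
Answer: $\sqrt{471} \approx 21.703$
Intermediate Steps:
$R{\left(u \right)} = 1$ ($R{\left(u \right)} = \frac{2 u}{2 u} = 2 u \frac{1}{2 u} = 1$)
$\sqrt{470 + R{\left(o{\left(-3,6 \right)} \right)}} = \sqrt{470 + 1} = \sqrt{471}$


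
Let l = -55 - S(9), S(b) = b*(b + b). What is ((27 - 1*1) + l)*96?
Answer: -18336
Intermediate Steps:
S(b) = 2*b**2 (S(b) = b*(2*b) = 2*b**2)
l = -217 (l = -55 - 2*9**2 = -55 - 2*81 = -55 - 1*162 = -55 - 162 = -217)
((27 - 1*1) + l)*96 = ((27 - 1*1) - 217)*96 = ((27 - 1) - 217)*96 = (26 - 217)*96 = -191*96 = -18336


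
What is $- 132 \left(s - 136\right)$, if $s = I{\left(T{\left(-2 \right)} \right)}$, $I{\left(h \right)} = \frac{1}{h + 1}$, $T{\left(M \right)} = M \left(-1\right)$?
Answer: $17908$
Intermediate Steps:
$T{\left(M \right)} = - M$
$I{\left(h \right)} = \frac{1}{1 + h}$
$s = \frac{1}{3}$ ($s = \frac{1}{1 - -2} = \frac{1}{1 + 2} = \frac{1}{3} \approx 0.33333$)
$- 132 \left(s - 136\right) = - 132 \left(\frac{1}{3} - 136\right) = \left(-132\right) \left(- \frac{407}{3}\right) = 17908$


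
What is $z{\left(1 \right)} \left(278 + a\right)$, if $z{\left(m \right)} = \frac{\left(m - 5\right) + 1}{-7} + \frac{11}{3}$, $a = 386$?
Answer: $\frac{57104}{21} \approx 2719.2$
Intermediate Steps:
$z{\left(m \right)} = \frac{89}{21} - \frac{m}{7}$ ($z{\left(m \right)} = \left(\left(-5 + m\right) + 1\right) \left(- \frac{1}{7}\right) + 11 \cdot \frac{1}{3} = \left(-4 + m\right) \left(- \frac{1}{7}\right) + \frac{11}{3} = \left(\frac{4}{7} - \frac{m}{7}\right) + \frac{11}{3} = \frac{89}{21} - \frac{m}{7}$)
$z{\left(1 \right)} \left(278 + a\right) = \left(\frac{89}{21} - \frac{1}{7}\right) \left(278 + 386\right) = \left(\frac{89}{21} - \frac{1}{7}\right) 664 = \frac{86}{21} \cdot 664 = \frac{57104}{21}$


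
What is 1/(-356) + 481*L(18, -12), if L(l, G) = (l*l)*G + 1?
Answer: -665594333/356 ≈ -1.8696e+6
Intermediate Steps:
L(l, G) = 1 + G*l² (L(l, G) = l²*G + 1 = G*l² + 1 = 1 + G*l²)
1/(-356) + 481*L(18, -12) = 1/(-356) + 481*(1 - 12*18²) = -1/356 + 481*(1 - 12*324) = -1/356 + 481*(1 - 3888) = -1/356 + 481*(-3887) = -1/356 - 1869647 = -665594333/356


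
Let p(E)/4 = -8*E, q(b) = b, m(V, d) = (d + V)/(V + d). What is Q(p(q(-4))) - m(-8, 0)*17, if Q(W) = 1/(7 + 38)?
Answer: -764/45 ≈ -16.978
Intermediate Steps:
m(V, d) = 1 (m(V, d) = (V + d)/(V + d) = 1)
p(E) = -32*E (p(E) = 4*(-8*E) = -32*E)
Q(W) = 1/45
Q(p(q(-4))) - m(-8, 0)*17 = 1/45 - 17 = -764/45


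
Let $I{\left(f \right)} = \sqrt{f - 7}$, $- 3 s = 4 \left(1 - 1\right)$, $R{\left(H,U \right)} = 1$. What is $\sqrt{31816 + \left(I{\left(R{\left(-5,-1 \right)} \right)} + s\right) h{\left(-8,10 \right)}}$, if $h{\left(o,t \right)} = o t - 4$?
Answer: $2 \sqrt{7954 - 21 i \sqrt{6}} \approx 178.37 - 0.57677 i$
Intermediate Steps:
$h{\left(o,t \right)} = -4 + o t$
$s = 0$ ($s = - \frac{4 \left(1 - 1\right)}{3} = - \frac{4 \cdot 0}{3} = \left(- \frac{1}{3}\right) 0 = 0$)
$I{\left(f \right)} = \sqrt{-7 + f}$
$\sqrt{31816 + \left(I{\left(R{\left(-5,-1 \right)} \right)} + s\right) h{\left(-8,10 \right)}} = \sqrt{31816 + \left(\sqrt{-7 + 1} + 0\right) \left(-4 - 80\right)} = \sqrt{31816 + \left(\sqrt{-6} + 0\right) \left(-4 - 80\right)} = \sqrt{31816 + \left(i \sqrt{6} + 0\right) \left(-84\right)} = \sqrt{31816 + i \sqrt{6} \left(-84\right)} = \sqrt{31816 - 84 i \sqrt{6}}$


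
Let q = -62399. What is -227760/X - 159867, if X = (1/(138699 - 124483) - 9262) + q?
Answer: -32571702940953/203746555 ≈ -1.5986e+5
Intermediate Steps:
X = -1018732775/14216 (X = (1/(138699 - 124483) - 9262) - 62399 = (1/14216 - 9262) - 62399 = -131668591/14216 - 62399 = -1018732775/14216 ≈ -71661.)
-227760/X - 159867 = -227760/(-1018732775/14216) - 159867 = -227760*(-14216/1018732775) - 159867 = 647567232/203746555 - 159867 = -32571702940953/203746555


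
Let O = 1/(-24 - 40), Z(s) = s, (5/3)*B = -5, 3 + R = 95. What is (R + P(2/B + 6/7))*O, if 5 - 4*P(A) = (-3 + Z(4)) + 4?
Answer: -23/16 ≈ -1.4375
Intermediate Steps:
R = 92 (R = -3 + 95 = 92)
B = -3 (B = (⅗)*(-5) = -3)
O = -1/64 (O = 1/(-64) = -1/64 ≈ -0.015625)
P(A) = 0 (P(A) = 5/4 - ((-3 + 4) + 4)/4 = 5/4 - (1 + 4)/4 = 5/4 - ¼*5 = 5/4 - 5/4 = 0)
(R + P(2/B + 6/7))*O = (92 + 0)*(-1/64) = 92*(-1/64) = -23/16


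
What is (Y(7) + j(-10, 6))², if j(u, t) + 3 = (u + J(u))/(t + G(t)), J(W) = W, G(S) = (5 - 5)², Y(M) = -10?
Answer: 2401/9 ≈ 266.78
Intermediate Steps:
G(S) = 0 (G(S) = 0² = 0)
j(u, t) = -3 + 2*u/t (j(u, t) = -3 + (u + u)/(t + 0) = -3 + (2*u)/t = -3 + 2*u/t)
(Y(7) + j(-10, 6))² = (-10 + (-3 + 2*(-10)/6))² = (-10 + (-3 + 2*(-10)*(⅙)))² = (-10 + (-3 - 10/3))² = (-10 - 19/3)² = (-49/3)² = 2401/9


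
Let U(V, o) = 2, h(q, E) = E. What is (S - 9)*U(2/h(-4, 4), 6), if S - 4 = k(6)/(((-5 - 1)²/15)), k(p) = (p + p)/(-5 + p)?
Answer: 0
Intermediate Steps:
k(p) = 2*p/(-5 + p) (k(p) = (2*p)/(-5 + p) = 2*p/(-5 + p))
S = 9 (S = 4 + (2*6/(-5 + 6))/(((-5 - 1)²/15)) = 4 + (2*6/1)/(((-6)²*(1/15))) = 4 + (2*6*1)/((36*(1/15))) = 4 + 12/(12/5) = 4 + 12*(5/12) = 4 + 5 = 9)
(S - 9)*U(2/h(-4, 4), 6) = (9 - 9)*2 = 0*2 = 0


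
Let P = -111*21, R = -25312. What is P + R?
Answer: -27643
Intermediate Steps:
P = -2331
P + R = -2331 - 25312 = -27643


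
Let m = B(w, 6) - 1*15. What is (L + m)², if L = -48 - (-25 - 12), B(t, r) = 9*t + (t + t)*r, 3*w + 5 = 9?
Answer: 4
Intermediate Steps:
w = 4/3 (w = -5/3 + (⅓)*9 = -5/3 + 3 = 4/3 ≈ 1.3333)
B(t, r) = 9*t + 2*r*t (B(t, r) = 9*t + (2*t)*r = 9*t + 2*r*t)
m = 13 (m = 4*(9 + 2*6)/3 - 1*15 = 4*(9 + 12)/3 - 15 = (4/3)*21 - 15 = 28 - 15 = 13)
L = -11 (L = -48 - 1*(-37) = -48 + 37 = -11)
(L + m)² = (-11 + 13)² = 2² = 4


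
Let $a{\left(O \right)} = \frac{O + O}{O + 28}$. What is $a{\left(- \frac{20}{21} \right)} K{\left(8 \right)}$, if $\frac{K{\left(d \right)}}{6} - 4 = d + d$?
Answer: $- \frac{600}{71} \approx -8.4507$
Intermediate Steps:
$a{\left(O \right)} = \frac{2 O}{28 + O}$
$K{\left(d \right)} = 24 + 12 d$ ($K{\left(d \right)} = 24 + 6 \left(d + d\right) = 24 + 6 \cdot 2 d = 24 + 12 d$)
$a{\left(- \frac{20}{21} \right)} K{\left(8 \right)} = \frac{2 \left(- \frac{20}{21}\right)}{28 - \frac{20}{21}} \left(24 + 12 \cdot 8\right) = \frac{2 \left(\left(-20\right) \frac{1}{21}\right)}{28 - \frac{20}{21}} \left(24 + 96\right) = 2 \left(- \frac{20}{21}\right) \frac{1}{28 - \frac{20}{21}} \cdot 120 = 2 \left(- \frac{20}{21}\right) \frac{1}{\frac{568}{21}} \cdot 120 = 2 \left(- \frac{20}{21}\right) \frac{21}{568} \cdot 120 = \left(- \frac{5}{71}\right) 120 = - \frac{600}{71}$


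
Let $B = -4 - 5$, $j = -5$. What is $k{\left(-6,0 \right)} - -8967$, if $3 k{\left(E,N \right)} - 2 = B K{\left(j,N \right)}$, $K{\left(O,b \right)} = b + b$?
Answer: $\frac{26903}{3} \approx 8967.7$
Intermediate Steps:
$K{\left(O,b \right)} = 2 b$
$B = -9$
$k{\left(E,N \right)} = \frac{2}{3} - 6 N$ ($k{\left(E,N \right)} = \frac{2}{3} + \frac{\left(-9\right) 2 N}{3} = \frac{2}{3} + \frac{\left(-18\right) N}{3} = \frac{2}{3} - 6 N$)
$k{\left(-6,0 \right)} - -8967 = \left(\frac{2}{3} - 0\right) - -8967 = \left(\frac{2}{3} + 0\right) + 8967 = \frac{2}{3} + 8967 = \frac{26903}{3}$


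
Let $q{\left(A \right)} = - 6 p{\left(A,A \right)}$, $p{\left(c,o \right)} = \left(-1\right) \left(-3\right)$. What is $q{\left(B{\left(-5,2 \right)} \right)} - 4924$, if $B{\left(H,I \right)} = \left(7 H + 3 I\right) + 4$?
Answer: $-4942$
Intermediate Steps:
$p{\left(c,o \right)} = 3$
$B{\left(H,I \right)} = 4 + 3 I + 7 H$ ($B{\left(H,I \right)} = \left(3 I + 7 H\right) + 4 = 4 + 3 I + 7 H$)
$q{\left(A \right)} = -18$ ($q{\left(A \right)} = \left(-6\right) 3 = -18$)
$q{\left(B{\left(-5,2 \right)} \right)} - 4924 = -18 - 4924 = -4942$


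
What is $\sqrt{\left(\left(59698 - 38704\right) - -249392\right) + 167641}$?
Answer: $\sqrt{438027} \approx 661.84$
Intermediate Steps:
$\sqrt{\left(\left(59698 - 38704\right) - -249392\right) + 167641} = \sqrt{\left(\left(59698 - 38704\right) + 249392\right) + 167641} = \sqrt{\left(20994 + 249392\right) + 167641} = \sqrt{270386 + 167641} = \sqrt{438027}$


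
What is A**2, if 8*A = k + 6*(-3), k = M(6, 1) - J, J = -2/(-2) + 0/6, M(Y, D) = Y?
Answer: 169/64 ≈ 2.6406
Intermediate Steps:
J = 1 (J = -2*(-1/2) + 0*(1/6) = 1 + 0 = 1)
k = 5 (k = 6 - 1*1 = 6 - 1 = 5)
A = -13/8 (A = (5 + 6*(-3))/8 = (5 - 18)/8 = (1/8)*(-13) = -13/8 ≈ -1.6250)
A**2 = (-13/8)**2 = 169/64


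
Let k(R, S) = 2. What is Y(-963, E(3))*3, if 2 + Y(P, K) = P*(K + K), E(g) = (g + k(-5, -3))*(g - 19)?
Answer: 462234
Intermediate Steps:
E(g) = (-19 + g)*(2 + g) (E(g) = (g + 2)*(g - 19) = (2 + g)*(-19 + g) = (-19 + g)*(2 + g))
Y(P, K) = -2 + 2*K*P (Y(P, K) = -2 + P*(K + K) = -2 + P*(2*K) = -2 + 2*K*P)
Y(-963, E(3))*3 = (-2 + 2*(-38 + 3² - 17*3)*(-963))*3 = (-2 + 2*(-38 + 9 - 51)*(-963))*3 = (-2 + 2*(-80)*(-963))*3 = (-2 + 154080)*3 = 154078*3 = 462234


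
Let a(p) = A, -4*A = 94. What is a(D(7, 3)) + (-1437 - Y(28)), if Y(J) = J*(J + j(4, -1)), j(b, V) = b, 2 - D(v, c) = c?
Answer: -4713/2 ≈ -2356.5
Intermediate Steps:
D(v, c) = 2 - c
A = -47/2 (A = -1/4*94 = -47/2 ≈ -23.500)
a(p) = -47/2
Y(J) = J*(4 + J) (Y(J) = J*(J + 4) = J*(4 + J))
a(D(7, 3)) + (-1437 - Y(28)) = -47/2 + (-1437 - 28*(4 + 28)) = -47/2 + (-1437 - 28*32) = -47/2 + (-1437 - 1*896) = -47/2 + (-1437 - 896) = -47/2 - 2333 = -4713/2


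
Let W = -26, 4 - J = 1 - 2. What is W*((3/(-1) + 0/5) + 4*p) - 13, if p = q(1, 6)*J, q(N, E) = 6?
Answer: -3055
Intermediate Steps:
J = 5 (J = 4 - (1 - 2) = 4 - 1*(-1) = 4 + 1 = 5)
p = 30 (p = 6*5 = 30)
W*((3/(-1) + 0/5) + 4*p) - 13 = -26*((3/(-1) + 0/5) + 4*30) - 13 = -26*((3*(-1) + 0*(⅕)) + 120) - 13 = -26*((-3 + 0) + 120) - 13 = -26*(-3 + 120) - 13 = -26*117 - 13 = -3042 - 13 = -3055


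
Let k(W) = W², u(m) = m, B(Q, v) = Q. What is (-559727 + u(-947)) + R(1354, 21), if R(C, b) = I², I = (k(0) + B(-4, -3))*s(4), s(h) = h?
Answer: -560418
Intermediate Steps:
I = -16 (I = (0² - 4)*4 = (0 - 4)*4 = -4*4 = -16)
R(C, b) = 256 (R(C, b) = (-16)² = 256)
(-559727 + u(-947)) + R(1354, 21) = (-559727 - 947) + 256 = -560674 + 256 = -560418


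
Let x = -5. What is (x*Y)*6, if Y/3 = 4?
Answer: -360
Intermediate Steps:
Y = 12 (Y = 3*4 = 12)
(x*Y)*6 = -5*12*6 = -60*6 = -360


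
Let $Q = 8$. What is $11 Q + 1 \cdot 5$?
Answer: $93$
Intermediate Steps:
$11 Q + 1 \cdot 5 = 11 \cdot 8 + 1 \cdot 5 = 88 + 5 = 93$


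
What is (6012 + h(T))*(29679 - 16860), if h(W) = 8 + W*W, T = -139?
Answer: 324846279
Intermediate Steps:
h(W) = 8 + W**2
(6012 + h(T))*(29679 - 16860) = (6012 + (8 + (-139)**2))*(29679 - 16860) = (6012 + (8 + 19321))*12819 = (6012 + 19329)*12819 = 25341*12819 = 324846279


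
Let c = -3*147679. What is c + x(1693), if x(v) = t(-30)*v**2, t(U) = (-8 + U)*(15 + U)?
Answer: 1633318893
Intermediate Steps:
x(v) = 570*v**2 (x(v) = (-120 + (-30)**2 + 7*(-30))*v**2 = (-120 + 900 - 210)*v**2 = 570*v**2)
c = -443037
c + x(1693) = -443037 + 570*1693**2 = -443037 + 570*2866249 = -443037 + 1633761930 = 1633318893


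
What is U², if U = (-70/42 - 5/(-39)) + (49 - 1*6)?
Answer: 290521/169 ≈ 1719.1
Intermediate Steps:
U = 539/13 (U = (-70*1/42 - 5*(-1/39)) + (49 - 6) = (-5/3 + 5/39) + 43 = -20/13 + 43 = 539/13 ≈ 41.462)
U² = (539/13)² = 290521/169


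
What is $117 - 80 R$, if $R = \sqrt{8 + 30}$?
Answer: $117 - 80 \sqrt{38} \approx -376.15$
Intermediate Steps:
$R = \sqrt{38} \approx 6.1644$
$117 - 80 R = 117 - 80 \sqrt{38}$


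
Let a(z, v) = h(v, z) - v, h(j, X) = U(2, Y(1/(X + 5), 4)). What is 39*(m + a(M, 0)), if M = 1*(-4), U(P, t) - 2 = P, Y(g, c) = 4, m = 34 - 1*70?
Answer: -1248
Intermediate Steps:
m = -36 (m = 34 - 70 = -36)
U(P, t) = 2 + P
h(j, X) = 4 (h(j, X) = 2 + 2 = 4)
M = -4
a(z, v) = 4 - v
39*(m + a(M, 0)) = 39*(-36 + (4 - 1*0)) = 39*(-36 + (4 + 0)) = 39*(-36 + 4) = 39*(-32) = -1248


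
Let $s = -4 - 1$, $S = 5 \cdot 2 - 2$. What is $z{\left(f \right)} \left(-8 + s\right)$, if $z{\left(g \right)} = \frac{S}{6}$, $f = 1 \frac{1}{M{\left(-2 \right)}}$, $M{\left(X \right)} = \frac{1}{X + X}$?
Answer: $- \frac{52}{3} \approx -17.333$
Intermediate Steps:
$S = 8$ ($S = 10 - 2 = 8$)
$s = -5$ ($s = -4 - 1 = -5$)
$M{\left(X \right)} = \frac{1}{2 X}$
$f = -4$ ($f = 1 \frac{1}{\frac{1}{2} \frac{1}{-2}} = 1 \frac{1}{\frac{1}{2} \left(- \frac{1}{2}\right)} = 1 \frac{1}{- \frac{1}{4}} = 1 \left(-4\right) = -4$)
$z{\left(g \right)} = \frac{4}{3}$ ($z{\left(g \right)} = \frac{8}{6} = 8 \cdot \frac{1}{6} = \frac{4}{3}$)
$z{\left(f \right)} \left(-8 + s\right) = \frac{4 \left(-8 - 5\right)}{3} = \frac{4}{3} \left(-13\right) = - \frac{52}{3}$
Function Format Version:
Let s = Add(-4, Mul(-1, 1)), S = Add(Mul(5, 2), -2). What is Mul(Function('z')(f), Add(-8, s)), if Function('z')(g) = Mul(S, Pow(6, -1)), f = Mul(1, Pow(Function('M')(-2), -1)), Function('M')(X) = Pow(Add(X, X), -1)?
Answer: Rational(-52, 3) ≈ -17.333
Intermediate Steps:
S = 8 (S = Add(10, -2) = 8)
s = -5 (s = Add(-4, -1) = -5)
Function('M')(X) = Mul(Rational(1, 2), Pow(X, -1)) (Function('M')(X) = Pow(Mul(2, X), -1) = Mul(Rational(1, 2), Pow(X, -1)))
f = -4 (f = Mul(1, Pow(Mul(Rational(1, 2), Pow(-2, -1)), -1)) = Mul(1, Pow(Mul(Rational(1, 2), Rational(-1, 2)), -1)) = Mul(1, Pow(Rational(-1, 4), -1)) = Mul(1, -4) = -4)
Function('z')(g) = Rational(4, 3) (Function('z')(g) = Mul(8, Pow(6, -1)) = Mul(8, Rational(1, 6)) = Rational(4, 3))
Mul(Function('z')(f), Add(-8, s)) = Mul(Rational(4, 3), Add(-8, -5)) = Mul(Rational(4, 3), -13) = Rational(-52, 3)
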